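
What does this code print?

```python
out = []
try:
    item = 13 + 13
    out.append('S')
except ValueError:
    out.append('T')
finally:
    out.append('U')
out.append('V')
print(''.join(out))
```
SUV

finally runs after normal execution too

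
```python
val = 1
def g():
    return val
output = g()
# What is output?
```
1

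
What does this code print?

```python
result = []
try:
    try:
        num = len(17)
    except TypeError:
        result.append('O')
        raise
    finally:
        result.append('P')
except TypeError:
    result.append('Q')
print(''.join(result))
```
OPQ

finally runs before re-raised exception propagates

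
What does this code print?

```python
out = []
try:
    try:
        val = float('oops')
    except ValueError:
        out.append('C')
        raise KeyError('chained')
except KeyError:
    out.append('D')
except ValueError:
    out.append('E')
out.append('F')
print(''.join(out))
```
CDF

KeyError raised and caught, original ValueError not re-raised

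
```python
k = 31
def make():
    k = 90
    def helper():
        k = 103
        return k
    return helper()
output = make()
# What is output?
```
103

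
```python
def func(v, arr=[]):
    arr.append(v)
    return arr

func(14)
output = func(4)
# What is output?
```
[14, 4]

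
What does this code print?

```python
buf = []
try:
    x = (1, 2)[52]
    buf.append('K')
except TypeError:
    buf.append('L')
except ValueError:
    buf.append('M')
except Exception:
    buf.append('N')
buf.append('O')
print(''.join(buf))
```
NO

IndexError not specifically caught, falls to Exception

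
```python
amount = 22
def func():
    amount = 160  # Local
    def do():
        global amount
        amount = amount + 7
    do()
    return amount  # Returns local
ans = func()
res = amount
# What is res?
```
29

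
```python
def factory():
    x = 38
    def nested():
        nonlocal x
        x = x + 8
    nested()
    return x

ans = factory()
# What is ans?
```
46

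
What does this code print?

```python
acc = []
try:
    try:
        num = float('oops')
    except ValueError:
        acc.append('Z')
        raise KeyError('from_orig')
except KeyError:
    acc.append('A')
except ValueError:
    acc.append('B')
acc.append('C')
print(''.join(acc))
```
ZAC

KeyError raised and caught, original ValueError not re-raised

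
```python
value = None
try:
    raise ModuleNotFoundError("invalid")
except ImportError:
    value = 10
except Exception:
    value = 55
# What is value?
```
10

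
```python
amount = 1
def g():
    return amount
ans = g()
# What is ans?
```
1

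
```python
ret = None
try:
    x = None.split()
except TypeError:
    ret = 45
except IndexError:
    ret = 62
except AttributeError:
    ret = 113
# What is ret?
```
113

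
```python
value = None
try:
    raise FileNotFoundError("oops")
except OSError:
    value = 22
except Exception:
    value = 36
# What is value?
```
22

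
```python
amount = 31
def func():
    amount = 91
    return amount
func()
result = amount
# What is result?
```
31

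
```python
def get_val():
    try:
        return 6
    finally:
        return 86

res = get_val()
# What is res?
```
86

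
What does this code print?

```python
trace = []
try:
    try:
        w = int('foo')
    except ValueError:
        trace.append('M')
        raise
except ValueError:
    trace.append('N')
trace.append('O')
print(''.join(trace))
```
MNO

raise without argument re-raises current exception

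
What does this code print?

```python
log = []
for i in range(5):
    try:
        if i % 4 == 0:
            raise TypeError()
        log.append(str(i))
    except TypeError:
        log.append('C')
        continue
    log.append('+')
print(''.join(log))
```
C1+2+3+C

continue in except skips rest of loop body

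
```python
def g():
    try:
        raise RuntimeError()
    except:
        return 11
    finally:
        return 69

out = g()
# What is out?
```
69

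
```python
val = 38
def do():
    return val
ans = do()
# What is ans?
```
38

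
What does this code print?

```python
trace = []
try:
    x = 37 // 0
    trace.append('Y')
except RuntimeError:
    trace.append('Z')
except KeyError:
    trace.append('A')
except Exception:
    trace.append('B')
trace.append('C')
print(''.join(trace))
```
BC

ZeroDivisionError not specifically caught, falls to Exception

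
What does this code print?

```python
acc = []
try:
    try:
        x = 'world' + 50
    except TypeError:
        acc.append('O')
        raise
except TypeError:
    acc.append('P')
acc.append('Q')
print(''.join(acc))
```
OPQ

raise without argument re-raises current exception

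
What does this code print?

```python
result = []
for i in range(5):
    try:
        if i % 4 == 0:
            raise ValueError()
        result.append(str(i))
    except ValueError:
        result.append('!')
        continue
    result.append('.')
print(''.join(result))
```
!1.2.3.!

continue in except skips rest of loop body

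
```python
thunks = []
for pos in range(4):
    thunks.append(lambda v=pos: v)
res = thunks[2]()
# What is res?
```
2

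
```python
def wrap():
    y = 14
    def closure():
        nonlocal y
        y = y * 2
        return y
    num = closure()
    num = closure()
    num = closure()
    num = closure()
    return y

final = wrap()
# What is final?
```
224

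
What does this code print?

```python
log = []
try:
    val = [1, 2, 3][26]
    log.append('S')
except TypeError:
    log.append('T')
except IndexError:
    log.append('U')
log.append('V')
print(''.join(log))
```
UV

IndexError is caught by its specific handler, not TypeError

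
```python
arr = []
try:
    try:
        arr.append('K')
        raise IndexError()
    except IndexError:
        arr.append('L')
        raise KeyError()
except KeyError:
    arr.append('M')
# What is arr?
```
['K', 'L', 'M']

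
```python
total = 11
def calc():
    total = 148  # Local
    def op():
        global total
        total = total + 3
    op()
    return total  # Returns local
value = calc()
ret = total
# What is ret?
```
14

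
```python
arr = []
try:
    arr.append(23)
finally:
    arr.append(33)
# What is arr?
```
[23, 33]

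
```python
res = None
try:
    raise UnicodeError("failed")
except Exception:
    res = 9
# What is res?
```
9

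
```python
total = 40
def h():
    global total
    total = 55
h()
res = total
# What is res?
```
55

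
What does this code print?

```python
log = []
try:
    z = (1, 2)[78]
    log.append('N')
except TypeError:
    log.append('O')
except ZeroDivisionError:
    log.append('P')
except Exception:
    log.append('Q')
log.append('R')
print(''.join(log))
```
QR

IndexError not specifically caught, falls to Exception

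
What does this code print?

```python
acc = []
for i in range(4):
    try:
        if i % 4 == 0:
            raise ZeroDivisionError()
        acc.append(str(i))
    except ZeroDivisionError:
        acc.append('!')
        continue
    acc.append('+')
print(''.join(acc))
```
!1+2+3+

continue in except skips rest of loop body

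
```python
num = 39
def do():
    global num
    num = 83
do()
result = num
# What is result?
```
83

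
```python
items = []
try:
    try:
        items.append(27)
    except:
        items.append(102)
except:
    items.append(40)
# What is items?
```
[27]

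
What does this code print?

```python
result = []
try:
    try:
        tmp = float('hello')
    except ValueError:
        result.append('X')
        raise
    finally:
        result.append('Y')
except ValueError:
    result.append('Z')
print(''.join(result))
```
XYZ

finally runs before re-raised exception propagates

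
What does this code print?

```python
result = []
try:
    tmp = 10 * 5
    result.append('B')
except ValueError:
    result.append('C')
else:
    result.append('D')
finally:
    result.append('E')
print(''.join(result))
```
BDE

else runs before finally when no exception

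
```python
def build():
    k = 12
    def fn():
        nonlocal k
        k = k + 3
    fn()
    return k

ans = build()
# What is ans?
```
15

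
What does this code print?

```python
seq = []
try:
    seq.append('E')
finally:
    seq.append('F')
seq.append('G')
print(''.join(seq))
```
EFG

try/finally without except, no exception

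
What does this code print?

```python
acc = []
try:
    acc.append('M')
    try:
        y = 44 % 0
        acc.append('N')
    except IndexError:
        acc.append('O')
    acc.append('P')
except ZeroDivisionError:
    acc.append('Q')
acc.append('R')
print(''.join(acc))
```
MQR

Inner handler doesn't match, propagates to outer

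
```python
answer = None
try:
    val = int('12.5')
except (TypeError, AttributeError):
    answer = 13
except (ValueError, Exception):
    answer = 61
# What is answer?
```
61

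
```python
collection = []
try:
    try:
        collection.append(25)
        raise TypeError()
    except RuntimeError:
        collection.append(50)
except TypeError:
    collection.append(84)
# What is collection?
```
[25, 84]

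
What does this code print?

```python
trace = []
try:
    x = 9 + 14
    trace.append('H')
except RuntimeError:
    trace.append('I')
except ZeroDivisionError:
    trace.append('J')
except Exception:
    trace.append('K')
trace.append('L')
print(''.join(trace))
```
HL

No exception, try block completes normally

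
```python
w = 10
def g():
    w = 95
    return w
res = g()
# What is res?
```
95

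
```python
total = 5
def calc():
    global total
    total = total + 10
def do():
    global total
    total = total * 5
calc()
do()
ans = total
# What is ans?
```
75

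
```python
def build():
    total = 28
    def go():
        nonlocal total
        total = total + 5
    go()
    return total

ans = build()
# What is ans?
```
33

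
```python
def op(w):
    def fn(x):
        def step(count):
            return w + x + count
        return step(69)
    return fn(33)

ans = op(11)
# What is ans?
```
113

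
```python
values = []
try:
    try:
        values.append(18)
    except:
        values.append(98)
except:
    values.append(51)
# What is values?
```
[18]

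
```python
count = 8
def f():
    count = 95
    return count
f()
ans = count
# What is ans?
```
8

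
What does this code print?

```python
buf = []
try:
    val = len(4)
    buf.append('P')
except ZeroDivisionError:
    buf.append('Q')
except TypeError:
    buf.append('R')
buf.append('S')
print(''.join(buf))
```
RS

TypeError is caught by its specific handler, not ZeroDivisionError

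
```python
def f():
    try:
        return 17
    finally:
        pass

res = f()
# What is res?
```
17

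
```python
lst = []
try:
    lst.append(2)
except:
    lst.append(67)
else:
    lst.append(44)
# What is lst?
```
[2, 44]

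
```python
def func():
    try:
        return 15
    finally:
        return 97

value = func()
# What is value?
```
97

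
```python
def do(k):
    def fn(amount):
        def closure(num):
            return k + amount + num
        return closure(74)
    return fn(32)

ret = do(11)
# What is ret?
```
117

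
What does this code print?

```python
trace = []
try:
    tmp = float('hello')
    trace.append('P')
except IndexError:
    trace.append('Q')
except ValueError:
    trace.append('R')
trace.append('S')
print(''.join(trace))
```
RS

ValueError is caught by its specific handler, not IndexError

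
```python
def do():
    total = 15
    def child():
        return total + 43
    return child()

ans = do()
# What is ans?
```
58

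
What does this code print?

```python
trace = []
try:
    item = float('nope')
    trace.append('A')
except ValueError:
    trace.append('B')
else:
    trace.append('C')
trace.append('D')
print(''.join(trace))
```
BD

else block skipped when exception is caught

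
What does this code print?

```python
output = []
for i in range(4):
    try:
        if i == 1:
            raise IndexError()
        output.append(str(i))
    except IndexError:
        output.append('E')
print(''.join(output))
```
0E23

Exception on i=1 caught, loop continues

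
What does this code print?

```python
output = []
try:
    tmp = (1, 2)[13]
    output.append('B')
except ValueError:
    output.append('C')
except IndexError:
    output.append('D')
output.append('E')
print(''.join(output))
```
DE

IndexError is caught by its specific handler, not ValueError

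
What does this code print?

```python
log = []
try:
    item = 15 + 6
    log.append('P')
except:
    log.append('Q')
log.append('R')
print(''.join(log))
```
PR

No exception, try block completes normally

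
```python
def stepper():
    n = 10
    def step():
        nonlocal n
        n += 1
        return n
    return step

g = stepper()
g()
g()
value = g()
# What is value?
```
13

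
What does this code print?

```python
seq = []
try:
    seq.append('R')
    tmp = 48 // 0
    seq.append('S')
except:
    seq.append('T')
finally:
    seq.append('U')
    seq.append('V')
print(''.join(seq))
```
RTUV

Code before exception runs, then except, then all of finally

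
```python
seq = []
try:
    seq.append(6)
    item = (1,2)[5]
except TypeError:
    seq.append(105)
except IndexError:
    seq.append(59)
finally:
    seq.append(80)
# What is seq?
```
[6, 59, 80]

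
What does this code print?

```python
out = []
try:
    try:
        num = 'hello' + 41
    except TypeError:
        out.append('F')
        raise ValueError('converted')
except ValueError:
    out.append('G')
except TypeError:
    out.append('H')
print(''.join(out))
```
FG

New ValueError raised, caught by outer ValueError handler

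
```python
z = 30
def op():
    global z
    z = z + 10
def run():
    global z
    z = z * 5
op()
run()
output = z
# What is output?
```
200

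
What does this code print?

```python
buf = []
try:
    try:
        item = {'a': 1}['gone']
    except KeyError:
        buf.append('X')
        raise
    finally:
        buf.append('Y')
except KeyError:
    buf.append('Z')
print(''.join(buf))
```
XYZ

finally runs before re-raised exception propagates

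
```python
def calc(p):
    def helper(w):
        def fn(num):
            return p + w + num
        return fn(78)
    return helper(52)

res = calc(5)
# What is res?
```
135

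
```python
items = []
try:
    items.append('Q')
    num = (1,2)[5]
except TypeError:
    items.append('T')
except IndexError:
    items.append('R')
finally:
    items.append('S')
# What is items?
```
['Q', 'R', 'S']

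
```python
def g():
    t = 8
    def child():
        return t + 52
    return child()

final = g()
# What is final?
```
60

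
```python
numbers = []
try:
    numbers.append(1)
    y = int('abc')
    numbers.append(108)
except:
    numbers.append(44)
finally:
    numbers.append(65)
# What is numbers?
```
[1, 44, 65]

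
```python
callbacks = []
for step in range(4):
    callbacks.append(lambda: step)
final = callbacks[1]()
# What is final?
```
3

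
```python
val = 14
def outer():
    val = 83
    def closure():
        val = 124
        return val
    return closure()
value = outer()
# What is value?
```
124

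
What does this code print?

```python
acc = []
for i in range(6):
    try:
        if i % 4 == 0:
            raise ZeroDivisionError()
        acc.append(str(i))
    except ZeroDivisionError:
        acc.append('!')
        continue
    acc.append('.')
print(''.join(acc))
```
!1.2.3.!5.

continue in except skips rest of loop body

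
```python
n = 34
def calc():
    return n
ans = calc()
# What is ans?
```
34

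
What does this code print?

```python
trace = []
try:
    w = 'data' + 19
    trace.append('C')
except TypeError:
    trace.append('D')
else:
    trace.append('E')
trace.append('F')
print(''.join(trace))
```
DF

else block skipped when exception is caught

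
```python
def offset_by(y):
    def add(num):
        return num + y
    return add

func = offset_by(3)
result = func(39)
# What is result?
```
42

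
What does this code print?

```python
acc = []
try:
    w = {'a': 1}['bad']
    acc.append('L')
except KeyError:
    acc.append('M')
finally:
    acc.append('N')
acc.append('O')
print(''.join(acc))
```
MNO

finally always runs, even after exception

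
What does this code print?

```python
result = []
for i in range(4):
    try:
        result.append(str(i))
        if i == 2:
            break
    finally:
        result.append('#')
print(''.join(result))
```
0#1#2#

finally runs even when breaking out of loop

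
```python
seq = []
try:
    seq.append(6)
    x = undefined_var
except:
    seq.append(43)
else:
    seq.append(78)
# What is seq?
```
[6, 43]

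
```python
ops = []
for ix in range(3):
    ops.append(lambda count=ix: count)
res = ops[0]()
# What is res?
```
0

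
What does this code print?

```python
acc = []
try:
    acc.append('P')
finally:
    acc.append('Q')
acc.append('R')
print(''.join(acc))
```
PQR

try/finally without except, no exception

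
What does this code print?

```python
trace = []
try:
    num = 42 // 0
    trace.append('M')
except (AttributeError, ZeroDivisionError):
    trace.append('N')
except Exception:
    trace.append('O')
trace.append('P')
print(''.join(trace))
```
NP

ZeroDivisionError matches tuple containing it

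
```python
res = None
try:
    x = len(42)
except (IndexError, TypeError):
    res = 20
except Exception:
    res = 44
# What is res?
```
20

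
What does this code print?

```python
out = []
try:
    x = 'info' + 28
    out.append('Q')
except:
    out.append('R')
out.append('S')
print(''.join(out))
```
RS

Exception raised in try, caught by bare except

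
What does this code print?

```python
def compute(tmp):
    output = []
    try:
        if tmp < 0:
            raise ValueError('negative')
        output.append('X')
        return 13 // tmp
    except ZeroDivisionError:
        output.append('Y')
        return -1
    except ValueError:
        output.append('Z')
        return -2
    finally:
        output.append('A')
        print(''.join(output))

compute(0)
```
XYA

tmp=0 causes ZeroDivisionError, caught, finally prints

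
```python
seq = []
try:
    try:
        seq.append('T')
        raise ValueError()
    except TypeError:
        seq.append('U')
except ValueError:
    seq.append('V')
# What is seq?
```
['T', 'V']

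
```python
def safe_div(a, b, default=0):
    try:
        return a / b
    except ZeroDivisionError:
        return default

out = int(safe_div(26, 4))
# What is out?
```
6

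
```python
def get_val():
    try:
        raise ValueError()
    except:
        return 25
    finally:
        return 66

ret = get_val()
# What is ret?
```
66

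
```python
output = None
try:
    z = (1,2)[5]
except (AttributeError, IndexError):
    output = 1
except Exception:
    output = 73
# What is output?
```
1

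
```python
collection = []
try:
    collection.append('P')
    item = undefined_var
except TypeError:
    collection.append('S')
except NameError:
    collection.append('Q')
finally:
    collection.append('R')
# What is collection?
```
['P', 'Q', 'R']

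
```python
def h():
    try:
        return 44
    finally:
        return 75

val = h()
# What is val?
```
75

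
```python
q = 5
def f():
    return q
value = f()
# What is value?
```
5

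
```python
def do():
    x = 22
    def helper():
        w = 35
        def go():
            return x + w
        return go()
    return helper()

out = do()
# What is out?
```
57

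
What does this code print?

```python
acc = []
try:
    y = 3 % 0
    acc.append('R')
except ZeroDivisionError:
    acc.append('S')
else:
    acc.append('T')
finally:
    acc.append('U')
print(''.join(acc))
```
SU

Exception: except runs, else skipped, finally runs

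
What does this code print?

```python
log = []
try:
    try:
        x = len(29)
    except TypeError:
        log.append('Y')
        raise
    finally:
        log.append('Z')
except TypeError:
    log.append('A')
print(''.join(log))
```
YZA

finally runs before re-raised exception propagates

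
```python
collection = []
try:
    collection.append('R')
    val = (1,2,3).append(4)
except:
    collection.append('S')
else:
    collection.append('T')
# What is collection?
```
['R', 'S']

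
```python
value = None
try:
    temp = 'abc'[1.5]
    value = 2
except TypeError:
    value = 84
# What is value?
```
84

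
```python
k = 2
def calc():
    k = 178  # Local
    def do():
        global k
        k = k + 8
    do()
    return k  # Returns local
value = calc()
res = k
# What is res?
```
10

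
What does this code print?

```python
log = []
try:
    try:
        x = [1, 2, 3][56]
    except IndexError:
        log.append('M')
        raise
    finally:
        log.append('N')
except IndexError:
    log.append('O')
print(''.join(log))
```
MNO

finally runs before re-raised exception propagates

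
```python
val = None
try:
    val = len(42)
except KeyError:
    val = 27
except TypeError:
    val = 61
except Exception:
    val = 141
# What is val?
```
61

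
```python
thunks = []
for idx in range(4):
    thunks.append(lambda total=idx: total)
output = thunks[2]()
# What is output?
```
2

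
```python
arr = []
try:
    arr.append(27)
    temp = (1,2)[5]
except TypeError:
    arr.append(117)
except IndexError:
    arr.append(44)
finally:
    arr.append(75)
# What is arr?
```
[27, 44, 75]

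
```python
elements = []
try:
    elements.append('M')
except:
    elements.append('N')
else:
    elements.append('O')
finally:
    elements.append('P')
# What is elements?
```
['M', 'O', 'P']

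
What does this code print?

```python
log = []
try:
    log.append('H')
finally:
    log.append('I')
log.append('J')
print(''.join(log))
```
HIJ

try/finally without except, no exception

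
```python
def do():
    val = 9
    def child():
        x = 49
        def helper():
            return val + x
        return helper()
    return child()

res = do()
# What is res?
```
58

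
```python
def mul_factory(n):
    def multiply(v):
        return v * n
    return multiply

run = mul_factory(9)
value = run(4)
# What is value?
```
36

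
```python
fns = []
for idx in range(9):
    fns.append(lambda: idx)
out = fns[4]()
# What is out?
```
8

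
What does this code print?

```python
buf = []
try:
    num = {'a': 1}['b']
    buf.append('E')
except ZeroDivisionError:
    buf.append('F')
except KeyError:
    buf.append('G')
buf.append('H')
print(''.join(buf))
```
GH

KeyError is caught by its specific handler, not ZeroDivisionError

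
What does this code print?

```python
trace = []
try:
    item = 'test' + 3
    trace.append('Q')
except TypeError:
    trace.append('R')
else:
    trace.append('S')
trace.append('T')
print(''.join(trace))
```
RT

else block skipped when exception is caught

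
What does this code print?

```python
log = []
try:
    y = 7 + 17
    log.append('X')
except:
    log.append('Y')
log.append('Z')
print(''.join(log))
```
XZ

No exception, try block completes normally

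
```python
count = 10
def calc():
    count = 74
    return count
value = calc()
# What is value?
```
74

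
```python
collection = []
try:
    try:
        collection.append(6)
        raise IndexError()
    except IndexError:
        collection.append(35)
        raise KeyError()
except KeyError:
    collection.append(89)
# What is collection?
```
[6, 35, 89]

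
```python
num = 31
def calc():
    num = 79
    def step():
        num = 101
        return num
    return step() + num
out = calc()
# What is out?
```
180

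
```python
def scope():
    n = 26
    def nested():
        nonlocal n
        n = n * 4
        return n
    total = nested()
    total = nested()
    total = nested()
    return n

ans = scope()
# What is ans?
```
1664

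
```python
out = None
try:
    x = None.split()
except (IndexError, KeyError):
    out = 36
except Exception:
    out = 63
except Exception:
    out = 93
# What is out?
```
63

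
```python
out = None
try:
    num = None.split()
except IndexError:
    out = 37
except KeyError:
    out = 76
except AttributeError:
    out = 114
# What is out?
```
114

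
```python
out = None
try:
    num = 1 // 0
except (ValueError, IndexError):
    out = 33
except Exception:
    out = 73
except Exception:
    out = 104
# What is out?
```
73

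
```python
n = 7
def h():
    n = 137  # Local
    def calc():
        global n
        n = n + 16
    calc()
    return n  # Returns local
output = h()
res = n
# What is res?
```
23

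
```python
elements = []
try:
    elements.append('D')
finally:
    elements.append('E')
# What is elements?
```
['D', 'E']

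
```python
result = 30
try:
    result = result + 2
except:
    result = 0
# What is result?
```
32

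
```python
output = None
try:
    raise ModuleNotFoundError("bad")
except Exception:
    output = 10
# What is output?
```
10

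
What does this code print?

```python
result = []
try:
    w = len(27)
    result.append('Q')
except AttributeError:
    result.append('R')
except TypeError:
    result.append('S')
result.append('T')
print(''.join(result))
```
ST

TypeError is caught by its specific handler, not AttributeError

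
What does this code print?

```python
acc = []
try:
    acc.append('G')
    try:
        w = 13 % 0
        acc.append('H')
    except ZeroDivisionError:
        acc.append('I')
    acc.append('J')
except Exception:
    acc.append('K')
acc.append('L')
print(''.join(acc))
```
GIJL

Inner exception caught by inner handler, outer continues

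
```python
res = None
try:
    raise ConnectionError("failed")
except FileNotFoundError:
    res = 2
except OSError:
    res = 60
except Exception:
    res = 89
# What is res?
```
60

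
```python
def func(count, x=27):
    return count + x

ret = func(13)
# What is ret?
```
40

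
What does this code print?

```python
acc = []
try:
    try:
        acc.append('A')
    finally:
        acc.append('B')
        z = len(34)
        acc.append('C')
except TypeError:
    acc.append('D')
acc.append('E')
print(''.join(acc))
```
ABDE

Exception in inner finally caught by outer except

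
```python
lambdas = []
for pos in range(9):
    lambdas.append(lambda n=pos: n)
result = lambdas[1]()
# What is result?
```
1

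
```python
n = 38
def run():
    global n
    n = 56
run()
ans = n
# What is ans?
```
56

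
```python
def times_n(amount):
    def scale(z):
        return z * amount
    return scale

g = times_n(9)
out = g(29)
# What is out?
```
261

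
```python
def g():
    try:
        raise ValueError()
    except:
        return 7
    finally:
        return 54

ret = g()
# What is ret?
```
54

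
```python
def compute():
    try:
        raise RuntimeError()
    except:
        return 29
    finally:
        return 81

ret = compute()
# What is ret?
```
81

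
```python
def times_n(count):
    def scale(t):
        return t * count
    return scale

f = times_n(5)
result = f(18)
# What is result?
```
90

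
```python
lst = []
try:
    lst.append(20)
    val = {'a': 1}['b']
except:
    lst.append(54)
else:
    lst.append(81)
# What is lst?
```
[20, 54]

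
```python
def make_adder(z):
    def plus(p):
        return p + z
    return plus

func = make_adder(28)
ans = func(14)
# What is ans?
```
42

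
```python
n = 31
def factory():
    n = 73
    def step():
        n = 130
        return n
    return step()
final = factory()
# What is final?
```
130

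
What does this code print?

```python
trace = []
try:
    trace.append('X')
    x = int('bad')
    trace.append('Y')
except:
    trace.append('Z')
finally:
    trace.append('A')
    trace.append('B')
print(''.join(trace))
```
XZAB

Code before exception runs, then except, then all of finally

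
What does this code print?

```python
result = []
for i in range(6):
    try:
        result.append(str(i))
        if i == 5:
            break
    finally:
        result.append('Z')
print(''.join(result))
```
0Z1Z2Z3Z4Z5Z

finally runs even when breaking out of loop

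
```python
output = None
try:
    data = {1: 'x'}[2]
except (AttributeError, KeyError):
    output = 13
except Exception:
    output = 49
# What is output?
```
13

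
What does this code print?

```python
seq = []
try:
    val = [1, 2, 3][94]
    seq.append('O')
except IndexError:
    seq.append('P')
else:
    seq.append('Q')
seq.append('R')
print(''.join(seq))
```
PR

else block skipped when exception is caught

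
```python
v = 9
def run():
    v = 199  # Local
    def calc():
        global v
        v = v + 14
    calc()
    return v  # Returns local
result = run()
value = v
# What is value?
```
23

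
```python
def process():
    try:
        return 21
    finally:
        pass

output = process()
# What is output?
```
21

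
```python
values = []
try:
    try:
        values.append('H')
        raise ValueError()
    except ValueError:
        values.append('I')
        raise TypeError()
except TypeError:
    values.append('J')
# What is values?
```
['H', 'I', 'J']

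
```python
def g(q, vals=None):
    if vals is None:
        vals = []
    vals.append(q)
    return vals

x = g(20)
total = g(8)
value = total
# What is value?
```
[8]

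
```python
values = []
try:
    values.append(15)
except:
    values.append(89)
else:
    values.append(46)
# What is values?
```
[15, 46]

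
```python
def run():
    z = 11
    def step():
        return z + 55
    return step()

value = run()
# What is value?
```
66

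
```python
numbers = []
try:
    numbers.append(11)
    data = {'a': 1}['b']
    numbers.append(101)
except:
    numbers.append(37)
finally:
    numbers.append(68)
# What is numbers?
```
[11, 37, 68]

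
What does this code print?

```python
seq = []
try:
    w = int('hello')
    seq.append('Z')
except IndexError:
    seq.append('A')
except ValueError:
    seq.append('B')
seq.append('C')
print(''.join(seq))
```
BC

ValueError is caught by its specific handler, not IndexError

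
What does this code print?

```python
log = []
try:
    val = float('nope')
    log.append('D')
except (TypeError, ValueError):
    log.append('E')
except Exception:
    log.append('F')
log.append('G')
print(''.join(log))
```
EG

ValueError matches tuple containing it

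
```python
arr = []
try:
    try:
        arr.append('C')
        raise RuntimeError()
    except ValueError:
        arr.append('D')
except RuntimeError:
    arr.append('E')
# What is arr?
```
['C', 'E']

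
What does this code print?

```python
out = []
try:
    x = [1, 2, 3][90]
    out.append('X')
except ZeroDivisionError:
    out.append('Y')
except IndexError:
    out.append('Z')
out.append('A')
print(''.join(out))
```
ZA

IndexError is caught by its specific handler, not ZeroDivisionError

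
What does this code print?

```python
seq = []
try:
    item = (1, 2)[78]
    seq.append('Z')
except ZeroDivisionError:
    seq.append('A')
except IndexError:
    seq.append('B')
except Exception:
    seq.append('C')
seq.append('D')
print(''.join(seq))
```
BD

IndexError matches before generic Exception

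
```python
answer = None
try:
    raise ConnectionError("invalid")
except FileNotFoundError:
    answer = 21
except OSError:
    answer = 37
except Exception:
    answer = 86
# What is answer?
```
37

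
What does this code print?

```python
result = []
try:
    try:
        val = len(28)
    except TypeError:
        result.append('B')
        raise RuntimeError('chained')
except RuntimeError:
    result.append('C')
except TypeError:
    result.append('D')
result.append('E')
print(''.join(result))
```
BCE

RuntimeError raised and caught, original TypeError not re-raised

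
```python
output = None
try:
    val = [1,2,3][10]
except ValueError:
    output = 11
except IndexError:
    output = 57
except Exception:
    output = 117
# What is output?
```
57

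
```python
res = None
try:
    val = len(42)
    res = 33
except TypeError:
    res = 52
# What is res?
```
52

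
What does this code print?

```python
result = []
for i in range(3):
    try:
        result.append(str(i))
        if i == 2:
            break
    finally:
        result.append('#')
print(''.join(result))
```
0#1#2#

finally runs even when breaking out of loop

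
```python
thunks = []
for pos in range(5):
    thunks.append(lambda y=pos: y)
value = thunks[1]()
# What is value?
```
1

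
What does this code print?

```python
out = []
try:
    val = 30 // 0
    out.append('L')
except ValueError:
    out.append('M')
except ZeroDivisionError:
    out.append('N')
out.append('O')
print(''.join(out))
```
NO

ZeroDivisionError is caught by its specific handler, not ValueError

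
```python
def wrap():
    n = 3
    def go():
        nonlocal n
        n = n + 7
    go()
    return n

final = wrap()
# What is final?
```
10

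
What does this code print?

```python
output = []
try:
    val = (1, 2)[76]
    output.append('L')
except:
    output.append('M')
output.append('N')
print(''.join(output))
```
MN

Exception raised in try, caught by bare except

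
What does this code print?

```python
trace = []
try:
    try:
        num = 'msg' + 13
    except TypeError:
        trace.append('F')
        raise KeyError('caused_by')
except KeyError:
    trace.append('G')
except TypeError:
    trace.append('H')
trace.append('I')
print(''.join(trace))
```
FGI

KeyError raised and caught, original TypeError not re-raised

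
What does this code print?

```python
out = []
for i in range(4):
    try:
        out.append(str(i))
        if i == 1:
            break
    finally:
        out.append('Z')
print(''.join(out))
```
0Z1Z

finally runs even when breaking out of loop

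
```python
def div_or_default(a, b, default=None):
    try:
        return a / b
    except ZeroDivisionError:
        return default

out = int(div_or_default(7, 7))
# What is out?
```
1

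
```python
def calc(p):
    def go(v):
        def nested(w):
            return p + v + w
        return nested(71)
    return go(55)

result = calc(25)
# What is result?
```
151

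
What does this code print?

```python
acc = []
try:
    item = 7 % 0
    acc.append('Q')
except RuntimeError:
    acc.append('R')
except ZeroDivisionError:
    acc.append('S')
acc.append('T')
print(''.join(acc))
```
ST

ZeroDivisionError is caught by its specific handler, not RuntimeError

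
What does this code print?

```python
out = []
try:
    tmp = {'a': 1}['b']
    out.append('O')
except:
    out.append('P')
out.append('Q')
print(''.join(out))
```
PQ

Exception raised in try, caught by bare except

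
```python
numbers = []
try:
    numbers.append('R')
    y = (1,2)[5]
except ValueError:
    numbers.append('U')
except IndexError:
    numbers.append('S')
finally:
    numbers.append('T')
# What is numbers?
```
['R', 'S', 'T']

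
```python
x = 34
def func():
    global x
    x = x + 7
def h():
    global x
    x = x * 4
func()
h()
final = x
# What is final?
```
164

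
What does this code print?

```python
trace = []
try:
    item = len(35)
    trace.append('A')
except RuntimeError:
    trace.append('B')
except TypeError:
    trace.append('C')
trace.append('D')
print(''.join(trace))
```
CD

TypeError is caught by its specific handler, not RuntimeError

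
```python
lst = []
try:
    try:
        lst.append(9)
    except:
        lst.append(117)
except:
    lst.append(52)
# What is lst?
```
[9]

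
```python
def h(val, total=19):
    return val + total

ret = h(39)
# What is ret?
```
58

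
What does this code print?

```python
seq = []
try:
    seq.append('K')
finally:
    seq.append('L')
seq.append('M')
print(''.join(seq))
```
KLM

try/finally without except, no exception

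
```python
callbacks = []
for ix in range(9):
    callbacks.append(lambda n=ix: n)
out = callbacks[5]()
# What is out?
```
5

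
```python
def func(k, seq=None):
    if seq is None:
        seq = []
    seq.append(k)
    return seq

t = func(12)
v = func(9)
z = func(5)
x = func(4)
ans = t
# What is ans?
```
[12]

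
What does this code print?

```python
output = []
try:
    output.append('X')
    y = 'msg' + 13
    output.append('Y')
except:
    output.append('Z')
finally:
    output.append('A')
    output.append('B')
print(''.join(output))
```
XZAB

Code before exception runs, then except, then all of finally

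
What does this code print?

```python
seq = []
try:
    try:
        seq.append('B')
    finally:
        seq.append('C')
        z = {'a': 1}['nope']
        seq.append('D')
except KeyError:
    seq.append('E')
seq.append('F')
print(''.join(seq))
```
BCEF

Exception in inner finally caught by outer except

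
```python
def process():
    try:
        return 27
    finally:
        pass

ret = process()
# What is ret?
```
27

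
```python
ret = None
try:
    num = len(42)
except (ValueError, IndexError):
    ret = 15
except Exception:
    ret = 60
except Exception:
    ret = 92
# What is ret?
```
60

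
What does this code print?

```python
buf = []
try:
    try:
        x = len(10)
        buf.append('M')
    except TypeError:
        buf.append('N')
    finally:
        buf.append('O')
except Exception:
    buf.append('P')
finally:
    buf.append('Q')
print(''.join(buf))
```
NOQ

Both finally blocks run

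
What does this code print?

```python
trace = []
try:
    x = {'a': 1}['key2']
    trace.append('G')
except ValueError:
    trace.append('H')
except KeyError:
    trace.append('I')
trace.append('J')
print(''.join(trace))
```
IJ

KeyError is caught by its specific handler, not ValueError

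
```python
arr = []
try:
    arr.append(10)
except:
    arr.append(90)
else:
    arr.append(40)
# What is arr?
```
[10, 40]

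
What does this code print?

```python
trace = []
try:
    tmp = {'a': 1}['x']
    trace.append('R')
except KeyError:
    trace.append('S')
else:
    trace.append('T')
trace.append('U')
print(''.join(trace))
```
SU

else block skipped when exception is caught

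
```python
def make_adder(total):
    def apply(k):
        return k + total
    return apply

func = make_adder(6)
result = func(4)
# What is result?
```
10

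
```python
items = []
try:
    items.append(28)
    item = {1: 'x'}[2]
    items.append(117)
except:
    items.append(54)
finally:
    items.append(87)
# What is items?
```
[28, 54, 87]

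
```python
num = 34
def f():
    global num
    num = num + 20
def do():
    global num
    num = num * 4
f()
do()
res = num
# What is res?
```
216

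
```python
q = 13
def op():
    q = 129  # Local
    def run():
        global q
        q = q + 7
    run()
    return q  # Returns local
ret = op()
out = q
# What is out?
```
20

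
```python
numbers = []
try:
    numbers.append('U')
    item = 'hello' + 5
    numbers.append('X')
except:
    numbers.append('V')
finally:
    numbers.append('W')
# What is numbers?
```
['U', 'V', 'W']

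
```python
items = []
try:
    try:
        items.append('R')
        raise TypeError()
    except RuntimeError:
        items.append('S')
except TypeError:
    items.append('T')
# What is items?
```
['R', 'T']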